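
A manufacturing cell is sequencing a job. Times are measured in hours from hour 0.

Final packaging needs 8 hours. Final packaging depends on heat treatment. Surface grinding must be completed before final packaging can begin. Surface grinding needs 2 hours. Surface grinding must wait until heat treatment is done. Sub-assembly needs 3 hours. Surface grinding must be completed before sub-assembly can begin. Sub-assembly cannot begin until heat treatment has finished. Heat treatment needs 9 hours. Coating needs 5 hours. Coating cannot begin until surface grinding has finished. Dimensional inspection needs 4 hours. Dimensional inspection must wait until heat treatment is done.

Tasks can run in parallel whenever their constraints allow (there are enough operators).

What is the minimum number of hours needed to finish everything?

19

Heat treatment has no prerequisites, so it starts at hour 0 and finishes at hour 9.
Dimensional inspection cannot begin until heat treatment (finishes hour 9). It runs from hour 9 to 9 + 4 = hour 13.
Surface grinding cannot begin until heat treatment (finishes hour 9). It runs from hour 9 to 9 + 2 = hour 11.
Final packaging cannot start until heat treatment (finishes hour 9); surface grinding (finishes hour 11). The controlling bound is hour 11, so final packaging finishes at 11 + 8 = hour 19.
Sub-assembly needs all of surface grinding (finishes hour 11); heat treatment (finishes hour 9). That puts its earliest start at hour 11; it finishes at 11 + 3 = hour 14.
After surface grinding (finishes hour 11), coating can start at hour 11 and finishes at hour 16.
All tasks are finished once the last one completes. Finish times: Heat treatment at 9, Surface grinding at 11, Dimensional inspection at 13, Coating at 16, Sub-assembly at 14, Final packaging at 19. The latest is hour 19.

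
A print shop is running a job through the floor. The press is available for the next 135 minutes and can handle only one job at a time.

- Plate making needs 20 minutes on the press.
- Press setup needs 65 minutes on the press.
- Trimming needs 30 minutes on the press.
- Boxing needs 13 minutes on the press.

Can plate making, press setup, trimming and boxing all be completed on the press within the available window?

Yes

Running back to back, the jobs need 20 + 65 + 30 + 13 = 128 minutes on the press.
Since 128 ≤ 135, they fit within the window.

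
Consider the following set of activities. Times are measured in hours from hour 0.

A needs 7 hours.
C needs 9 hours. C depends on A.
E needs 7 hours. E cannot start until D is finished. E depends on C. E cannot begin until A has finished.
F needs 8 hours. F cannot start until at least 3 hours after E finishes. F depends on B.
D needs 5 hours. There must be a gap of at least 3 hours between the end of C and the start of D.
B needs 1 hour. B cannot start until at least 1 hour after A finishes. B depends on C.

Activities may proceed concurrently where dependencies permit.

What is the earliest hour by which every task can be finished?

42

A can start immediately at hour 0; it finishes at hour 7.
C cannot begin until A (finishes hour 7). It runs from hour 7 to 7 + 9 = hour 16.
D waits on C (finishes hour 16, plus 3-hour gap → hour 19), so it starts at hour 19 and finishes at 19 + 5 = hour 24.
E has to wait for D (finishes hour 24); C (finishes hour 16); A (finishes hour 7). The latest of these is hour 24, so E runs hour 24 to 24 + 7 = hour 31.
B needs all of A (finishes hour 7, plus 1-hour gap → hour 8); C (finishes hour 16). That puts its earliest start at hour 16; it finishes at 16 + 1 = hour 17.
F has to wait for E (finishes hour 31, plus 3-hour gap → hour 34); B (finishes hour 17). The latest of these is hour 34, so F runs hour 34 to 34 + 8 = hour 42.
All tasks are finished once the last one completes. Finish times: A at 7, B at 17, C at 16, D at 24, E at 31, F at 42. The latest is hour 42.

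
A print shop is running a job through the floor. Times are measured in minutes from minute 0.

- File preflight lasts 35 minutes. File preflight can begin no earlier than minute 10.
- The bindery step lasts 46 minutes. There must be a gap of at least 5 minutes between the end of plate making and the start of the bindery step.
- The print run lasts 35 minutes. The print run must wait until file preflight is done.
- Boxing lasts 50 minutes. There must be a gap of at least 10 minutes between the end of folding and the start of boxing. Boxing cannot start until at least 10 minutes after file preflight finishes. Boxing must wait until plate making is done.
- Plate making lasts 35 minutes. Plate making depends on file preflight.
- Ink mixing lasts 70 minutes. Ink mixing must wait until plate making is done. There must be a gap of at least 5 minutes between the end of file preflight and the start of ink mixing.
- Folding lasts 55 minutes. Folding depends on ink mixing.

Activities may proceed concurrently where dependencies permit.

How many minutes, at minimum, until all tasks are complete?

265

File preflight cannot begin until its own release at minute 10. It runs from minute 10 to 10 + 35 = minute 45.
After file preflight (finishes minute 45), the print run can start at minute 45 and finishes at minute 80.
After file preflight (finishes minute 45), plate making can start at minute 45 and finishes at minute 80.
The bindery step waits on plate making (finishes minute 80, plus 5-minute gap → minute 85), so it starts at minute 85 and finishes at 85 + 46 = minute 131.
Ink mixing has to wait for plate making (finishes minute 80); file preflight (finishes minute 45, plus 5-minute gap → minute 50). The latest of these is minute 80, so ink mixing runs minute 80 to 80 + 70 = minute 150.
Folding cannot begin until ink mixing (finishes minute 150). It runs from minute 150 to 150 + 55 = minute 205.
Boxing needs all of folding (finishes minute 205, plus 10-minute gap → minute 215); file preflight (finishes minute 45, plus 10-minute gap → minute 55); plate making (finishes minute 80). That puts its earliest start at minute 215; it finishes at 215 + 50 = minute 265.
All tasks are finished once the last one completes. Finish times: File preflight at 45, Plate making at 80, Ink mixing at 150, The print run at 80, Folding at 205, The bindery step at 131, Boxing at 265. The latest is minute 265.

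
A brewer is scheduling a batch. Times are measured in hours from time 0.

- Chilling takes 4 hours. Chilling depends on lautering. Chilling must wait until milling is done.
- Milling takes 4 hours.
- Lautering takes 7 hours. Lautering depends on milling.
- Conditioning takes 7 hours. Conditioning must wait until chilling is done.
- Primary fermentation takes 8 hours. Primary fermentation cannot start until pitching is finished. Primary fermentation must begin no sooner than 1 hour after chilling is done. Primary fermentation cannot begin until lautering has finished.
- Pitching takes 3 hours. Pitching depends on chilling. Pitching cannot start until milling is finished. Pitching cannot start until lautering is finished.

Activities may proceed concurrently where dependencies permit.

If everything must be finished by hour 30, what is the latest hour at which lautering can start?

8

To finish by hour 30, primary fermentation (duration 8) must start no later than hour 22.
Pitching has to be done before primary fermentation (must start by hour 22). That means finishing by hour 22, i.e. starting by 22 − 3 = hour 19.
Nothing follows conditioning; the deadline of hour 30 is its only limit. It must start by 30 − 7 = hour 23.
Chilling must finish in time for pitching (must start by hour 19); primary fermentation (must start by hour 22, minus 1-hour gap → hour 21); conditioning (must start by hour 23). The tightest is hour 19, so chilling must start by 19 − 4 = hour 15.
For lautering: chilling (must start by hour 15); pitching (must start by hour 19); primary fermentation (must start by hour 22). The most restrictive is hour 15; with a 7-hour duration, lautering must start by hour 8.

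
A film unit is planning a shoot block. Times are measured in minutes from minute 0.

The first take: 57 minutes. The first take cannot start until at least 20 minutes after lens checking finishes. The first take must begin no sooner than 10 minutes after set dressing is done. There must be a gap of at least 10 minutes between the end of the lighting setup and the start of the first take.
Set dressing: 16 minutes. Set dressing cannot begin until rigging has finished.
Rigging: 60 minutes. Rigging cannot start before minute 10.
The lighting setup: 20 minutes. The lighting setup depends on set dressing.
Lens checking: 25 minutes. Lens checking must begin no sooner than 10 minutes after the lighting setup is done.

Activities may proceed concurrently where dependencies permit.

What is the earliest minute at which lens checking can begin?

Rigging waits on its own release at minute 10, so it starts at minute 10 and finishes at 10 + 60 = minute 70.
Set dressing waits on rigging (finishes minute 70), so it starts at minute 70 and finishes at 70 + 16 = minute 86.
The lighting setup waits on set dressing (finishes minute 86), so it starts at minute 86 and finishes at 86 + 20 = minute 106.
Lens checking waits on the lighting setup (finishes minute 106, plus 10-minute gap → minute 116), so the earliest it can start is minute 116.

116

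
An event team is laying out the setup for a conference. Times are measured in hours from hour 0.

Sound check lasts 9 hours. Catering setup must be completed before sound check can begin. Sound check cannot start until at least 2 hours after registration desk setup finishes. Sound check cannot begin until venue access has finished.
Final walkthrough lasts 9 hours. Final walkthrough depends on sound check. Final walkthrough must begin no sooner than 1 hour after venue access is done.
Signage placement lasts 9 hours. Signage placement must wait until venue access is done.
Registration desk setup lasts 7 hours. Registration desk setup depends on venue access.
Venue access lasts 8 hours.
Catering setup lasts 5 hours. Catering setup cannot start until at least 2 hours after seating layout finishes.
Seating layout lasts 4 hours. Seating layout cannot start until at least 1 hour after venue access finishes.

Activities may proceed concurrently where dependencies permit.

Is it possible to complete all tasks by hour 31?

No

Venue access can start immediately at hour 0; it finishes at hour 8.
After venue access (finishes hour 8), signage placement can start at hour 8 and finishes at hour 17.
After venue access (finishes hour 8), registration desk setup can start at hour 8 and finishes at hour 15.
Seating layout cannot begin until venue access (finishes hour 8, plus 1-hour gap → hour 9). It runs from hour 9 to 9 + 4 = hour 13.
Catering setup cannot begin until seating layout (finishes hour 13, plus 2-hour gap → hour 15). It runs from hour 15 to 15 + 5 = hour 20.
Sound check cannot start until catering setup (finishes hour 20); registration desk setup (finishes hour 15, plus 2-hour gap → hour 17); venue access (finishes hour 8). The controlling bound is hour 20, so sound check finishes at 20 + 9 = hour 29.
Final walkthrough needs all of sound check (finishes hour 29); venue access (finishes hour 8, plus 1-hour gap → hour 9). That puts its earliest start at hour 29; it finishes at 29 + 9 = hour 38.
The earliest everything can be done is hour 38, which is after the deadline of 31, so it is not possible.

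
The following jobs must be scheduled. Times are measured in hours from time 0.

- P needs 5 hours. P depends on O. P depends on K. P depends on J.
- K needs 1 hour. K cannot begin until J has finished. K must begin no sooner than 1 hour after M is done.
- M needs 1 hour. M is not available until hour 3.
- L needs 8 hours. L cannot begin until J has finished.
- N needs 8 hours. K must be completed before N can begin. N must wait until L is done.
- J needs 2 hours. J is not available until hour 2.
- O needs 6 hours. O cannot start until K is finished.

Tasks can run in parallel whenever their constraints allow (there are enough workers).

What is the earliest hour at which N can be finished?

20

M cannot begin until its own release at hour 3. It runs from hour 3 to 3 + 1 = hour 4.
J cannot begin until its own release at hour 2. It runs from hour 2 to 2 + 2 = hour 4.
L cannot begin until J (finishes hour 4). It runs from hour 4 to 4 + 8 = hour 12.
K cannot start until J (finishes hour 4); M (finishes hour 4, plus 1-hour gap → hour 5). The controlling bound is hour 5, so K finishes at 5 + 1 = hour 6.
N has to wait for K (finishes hour 6); L (finishes hour 12). The latest of these is hour 12, so N runs hour 12 to 12 + 8 = hour 20.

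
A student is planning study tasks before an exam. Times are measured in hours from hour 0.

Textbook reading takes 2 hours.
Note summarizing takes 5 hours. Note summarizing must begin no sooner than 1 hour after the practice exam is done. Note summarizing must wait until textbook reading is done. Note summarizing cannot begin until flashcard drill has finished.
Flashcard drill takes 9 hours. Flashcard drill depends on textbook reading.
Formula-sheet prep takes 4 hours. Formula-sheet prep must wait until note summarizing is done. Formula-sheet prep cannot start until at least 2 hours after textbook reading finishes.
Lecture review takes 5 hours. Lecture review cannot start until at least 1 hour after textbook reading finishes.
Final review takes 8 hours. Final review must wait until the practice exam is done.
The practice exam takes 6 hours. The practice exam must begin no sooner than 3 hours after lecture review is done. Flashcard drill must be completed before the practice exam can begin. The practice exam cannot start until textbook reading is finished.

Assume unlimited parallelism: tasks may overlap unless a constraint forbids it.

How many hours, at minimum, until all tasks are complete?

27

Textbook reading has no prerequisites, so it starts at hour 0 and finishes at hour 2.
After textbook reading (finishes hour 2), flashcard drill can start at hour 2 and finishes at hour 11.
Lecture review waits on textbook reading (finishes hour 2, plus 1-hour gap → hour 3), so it starts at hour 3 and finishes at 3 + 5 = hour 8.
The practice exam has to wait for lecture review (finishes hour 8, plus 3-hour gap → hour 11); flashcard drill (finishes hour 11); textbook reading (finishes hour 2). The latest of these is hour 11, so the practice exam runs hour 11 to 11 + 6 = hour 17.
After the practice exam (finishes hour 17), final review can start at hour 17 and finishes at hour 25.
For note summarizing: the practice exam (finishes hour 17, plus 1-hour gap → hour 18); textbook reading (finishes hour 2); flashcard drill (finishes hour 11). Taking the maximum gives a start of hour 18, and it finishes at 18 + 5 = hour 23.
Formula-sheet prep cannot start until note summarizing (finishes hour 23); textbook reading (finishes hour 2, plus 2-hour gap → hour 4). The controlling bound is hour 23, so formula-sheet prep finishes at 23 + 4 = hour 27.
All tasks are finished once the last one completes. Finish times: Textbook reading at 2, Lecture review at 8, Flashcard drill at 11, The practice exam at 17, Note summarizing at 23, Formula-sheet prep at 27, Final review at 25. The latest is hour 27.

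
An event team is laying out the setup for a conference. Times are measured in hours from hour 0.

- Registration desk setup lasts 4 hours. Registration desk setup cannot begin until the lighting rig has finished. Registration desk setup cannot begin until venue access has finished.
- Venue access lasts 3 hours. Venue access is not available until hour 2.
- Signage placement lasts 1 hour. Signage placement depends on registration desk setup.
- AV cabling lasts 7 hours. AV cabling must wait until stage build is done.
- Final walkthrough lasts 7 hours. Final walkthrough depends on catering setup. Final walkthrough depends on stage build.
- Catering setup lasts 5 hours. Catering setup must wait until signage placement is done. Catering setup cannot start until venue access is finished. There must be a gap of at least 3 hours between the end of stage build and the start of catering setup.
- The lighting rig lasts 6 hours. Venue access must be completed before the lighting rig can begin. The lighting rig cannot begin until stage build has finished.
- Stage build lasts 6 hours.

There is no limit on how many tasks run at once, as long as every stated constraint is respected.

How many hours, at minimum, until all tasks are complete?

Stage build has no prerequisites, so it starts at hour 0 and finishes at hour 6.
AV cabling waits on stage build (finishes hour 6), so it starts at hour 6 and finishes at 6 + 7 = hour 13.
After its own release at hour 2, venue access can start at hour 2 and finishes at hour 5.
The lighting rig cannot start until venue access (finishes hour 5); stage build (finishes hour 6). The controlling bound is hour 6, so the lighting rig finishes at 6 + 6 = hour 12.
For registration desk setup: the lighting rig (finishes hour 12); venue access (finishes hour 5). Taking the maximum gives a start of hour 12, and it finishes at 12 + 4 = hour 16.
After registration desk setup (finishes hour 16), signage placement can start at hour 16 and finishes at hour 17.
Catering setup needs all of signage placement (finishes hour 17); venue access (finishes hour 5); stage build (finishes hour 6, plus 3-hour gap → hour 9). That puts its earliest start at hour 17; it finishes at 17 + 5 = hour 22.
For final walkthrough: catering setup (finishes hour 22); stage build (finishes hour 6). Taking the maximum gives a start of hour 22, and it finishes at 22 + 7 = hour 29.
All tasks are finished once the last one completes. Finish times: Venue access at 5, Stage build at 6, The lighting rig at 12, AV cabling at 13, Registration desk setup at 16, Signage placement at 17, Catering setup at 22, Final walkthrough at 29. The latest is hour 29.

29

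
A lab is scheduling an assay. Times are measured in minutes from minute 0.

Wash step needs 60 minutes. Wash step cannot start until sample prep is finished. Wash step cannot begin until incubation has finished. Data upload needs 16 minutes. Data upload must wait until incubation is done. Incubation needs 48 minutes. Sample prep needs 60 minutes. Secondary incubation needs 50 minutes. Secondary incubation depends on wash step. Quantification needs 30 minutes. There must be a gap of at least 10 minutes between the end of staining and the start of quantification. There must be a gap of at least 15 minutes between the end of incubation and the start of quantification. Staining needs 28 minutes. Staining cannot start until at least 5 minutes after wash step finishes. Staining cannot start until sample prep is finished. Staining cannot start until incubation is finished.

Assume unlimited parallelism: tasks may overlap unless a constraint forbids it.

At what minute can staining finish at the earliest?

153

Incubation has no prerequisites, so it starts at minute 0 and finishes at minute 48.
Sample prep can start immediately at minute 0; it finishes at minute 60.
Wash step needs all of sample prep (finishes minute 60); incubation (finishes minute 48). That puts its earliest start at minute 60; it finishes at 60 + 60 = minute 120.
For staining: wash step (finishes minute 120, plus 5-minute gap → minute 125); sample prep (finishes minute 60); incubation (finishes minute 48). Taking the maximum gives a start of minute 125, and it finishes at 125 + 28 = minute 153.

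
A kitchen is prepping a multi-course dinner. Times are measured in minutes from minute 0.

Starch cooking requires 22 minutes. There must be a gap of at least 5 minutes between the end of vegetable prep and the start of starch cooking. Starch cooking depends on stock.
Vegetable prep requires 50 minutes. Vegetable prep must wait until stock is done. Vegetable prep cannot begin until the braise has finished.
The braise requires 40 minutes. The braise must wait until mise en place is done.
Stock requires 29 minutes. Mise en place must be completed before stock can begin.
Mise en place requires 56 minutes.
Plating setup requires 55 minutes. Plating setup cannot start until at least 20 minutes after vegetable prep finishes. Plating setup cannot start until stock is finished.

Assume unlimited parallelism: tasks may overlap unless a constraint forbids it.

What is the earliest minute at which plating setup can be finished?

221

Mise en place has no prerequisites, so it starts at minute 0 and finishes at minute 56.
The braise cannot begin until mise en place (finishes minute 56). It runs from minute 56 to 56 + 40 = minute 96.
Stock waits on mise en place (finishes minute 56), so it starts at minute 56 and finishes at 56 + 29 = minute 85.
For vegetable prep: stock (finishes minute 85); the braise (finishes minute 96). Taking the maximum gives a start of minute 96, and it finishes at 96 + 50 = minute 146.
Plating setup has to wait for vegetable prep (finishes minute 146, plus 20-minute gap → minute 166); stock (finishes minute 85). The latest of these is minute 166, so plating setup runs minute 166 to 166 + 55 = minute 221.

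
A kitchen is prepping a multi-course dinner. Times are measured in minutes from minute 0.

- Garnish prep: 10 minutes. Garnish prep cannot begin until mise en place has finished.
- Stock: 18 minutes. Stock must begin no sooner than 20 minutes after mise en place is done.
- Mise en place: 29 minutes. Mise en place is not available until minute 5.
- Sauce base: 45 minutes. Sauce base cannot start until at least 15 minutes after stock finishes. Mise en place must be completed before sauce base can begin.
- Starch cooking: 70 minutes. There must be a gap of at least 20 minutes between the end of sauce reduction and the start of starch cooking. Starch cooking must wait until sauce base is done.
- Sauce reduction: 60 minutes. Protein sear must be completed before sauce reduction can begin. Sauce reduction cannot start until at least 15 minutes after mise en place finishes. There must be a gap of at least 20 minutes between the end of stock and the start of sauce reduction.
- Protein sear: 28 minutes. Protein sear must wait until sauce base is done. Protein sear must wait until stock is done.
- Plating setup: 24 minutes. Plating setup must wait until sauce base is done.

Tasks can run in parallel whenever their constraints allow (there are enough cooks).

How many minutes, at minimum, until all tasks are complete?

Mise en place waits on its own release at minute 5, so it starts at minute 5 and finishes at 5 + 29 = minute 34.
Garnish prep waits on mise en place (finishes minute 34), so it starts at minute 34 and finishes at 34 + 10 = minute 44.
Stock waits on mise en place (finishes minute 34, plus 20-minute gap → minute 54), so it starts at minute 54 and finishes at 54 + 18 = minute 72.
Sauce base needs all of stock (finishes minute 72, plus 15-minute gap → minute 87); mise en place (finishes minute 34). That puts its earliest start at minute 87; it finishes at 87 + 45 = minute 132.
Plating setup waits on sauce base (finishes minute 132), so it starts at minute 132 and finishes at 132 + 24 = minute 156.
Protein sear has to wait for sauce base (finishes minute 132); stock (finishes minute 72). The latest of these is minute 132, so protein sear runs minute 132 to 132 + 28 = minute 160.
For sauce reduction: protein sear (finishes minute 160); mise en place (finishes minute 34, plus 15-minute gap → minute 49); stock (finishes minute 72, plus 20-minute gap → minute 92). Taking the maximum gives a start of minute 160, and it finishes at 160 + 60 = minute 220.
Starch cooking has to wait for sauce reduction (finishes minute 220, plus 20-minute gap → minute 240); sauce base (finishes minute 132). The latest of these is minute 240, so starch cooking runs minute 240 to 240 + 70 = minute 310.
All tasks are finished once the last one completes. Finish times: Mise en place at 34, Stock at 72, Sauce base at 132, Protein sear at 160, Sauce reduction at 220, Starch cooking at 310, Plating setup at 156, Garnish prep at 44. The latest is minute 310.

310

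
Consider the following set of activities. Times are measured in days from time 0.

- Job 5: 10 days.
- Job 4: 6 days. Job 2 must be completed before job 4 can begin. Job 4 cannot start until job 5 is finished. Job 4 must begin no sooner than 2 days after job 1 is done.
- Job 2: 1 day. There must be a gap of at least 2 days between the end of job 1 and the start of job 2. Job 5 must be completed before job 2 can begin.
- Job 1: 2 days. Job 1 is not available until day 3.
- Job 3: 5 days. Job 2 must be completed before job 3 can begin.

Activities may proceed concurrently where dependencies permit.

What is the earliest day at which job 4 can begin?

Nothing blocks job 5, so it runs from day 0 to day 10.
Job 1 cannot begin until its own release at day 3. It runs from day 3 to 3 + 2 = day 5.
For job 2: job 1 (finishes day 5, plus 2-day gap → day 7); job 5 (finishes day 10). Taking the maximum gives a start of day 10, and it finishes at 10 + 1 = day 11.
Job 4 waits on job 2 (finishes day 11); job 5 (finishes day 10); job 1 (finishes day 5, plus 2-day gap → day 7). The latest of these is day 11, which is the earliest job 4 can start.

11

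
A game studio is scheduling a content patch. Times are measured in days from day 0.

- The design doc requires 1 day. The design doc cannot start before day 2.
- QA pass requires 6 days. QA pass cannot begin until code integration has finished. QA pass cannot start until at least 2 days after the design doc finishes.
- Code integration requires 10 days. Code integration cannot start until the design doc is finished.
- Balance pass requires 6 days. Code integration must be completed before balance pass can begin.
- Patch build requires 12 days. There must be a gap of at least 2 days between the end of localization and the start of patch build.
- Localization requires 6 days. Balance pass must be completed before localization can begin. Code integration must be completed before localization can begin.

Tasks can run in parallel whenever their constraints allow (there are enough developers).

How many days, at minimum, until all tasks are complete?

The design doc cannot begin until its own release at day 2. It runs from day 2 to 2 + 1 = day 3.
Code integration cannot begin until the design doc (finishes day 3). It runs from day 3 to 3 + 10 = day 13.
For QA pass: code integration (finishes day 13); the design doc (finishes day 3, plus 2-day gap → day 5). Taking the maximum gives a start of day 13, and it finishes at 13 + 6 = day 19.
Balance pass cannot begin until code integration (finishes day 13). It runs from day 13 to 13 + 6 = day 19.
For localization: balance pass (finishes day 19); code integration (finishes day 13). Taking the maximum gives a start of day 19, and it finishes at 19 + 6 = day 25.
Patch build waits on localization (finishes day 25, plus 2-day gap → day 27), so it starts at day 27 and finishes at 27 + 12 = day 39.
All tasks are finished once the last one completes. Finish times: The design doc at 3, Code integration at 13, Balance pass at 19, Localization at 25, QA pass at 19, Patch build at 39. The latest is day 39.

39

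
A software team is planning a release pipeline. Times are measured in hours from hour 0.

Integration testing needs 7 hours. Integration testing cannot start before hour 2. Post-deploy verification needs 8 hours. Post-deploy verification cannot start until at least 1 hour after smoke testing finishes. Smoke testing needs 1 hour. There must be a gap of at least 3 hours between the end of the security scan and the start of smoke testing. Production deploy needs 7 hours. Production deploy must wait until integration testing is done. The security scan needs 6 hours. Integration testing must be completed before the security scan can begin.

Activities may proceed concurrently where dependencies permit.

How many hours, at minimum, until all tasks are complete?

Integration testing cannot begin until its own release at hour 2. It runs from hour 2 to 2 + 7 = hour 9.
Production deploy waits on integration testing (finishes hour 9), so it starts at hour 9 and finishes at 9 + 7 = hour 16.
After integration testing (finishes hour 9), the security scan can start at hour 9 and finishes at hour 15.
Smoke testing waits on the security scan (finishes hour 15, plus 3-hour gap → hour 18), so it starts at hour 18 and finishes at 18 + 1 = hour 19.
After smoke testing (finishes hour 19, plus 1-hour gap → hour 20), post-deploy verification can start at hour 20 and finishes at hour 28.
All tasks are finished once the last one completes. Finish times: Integration testing at 9, The security scan at 15, Smoke testing at 19, Production deploy at 16, Post-deploy verification at 28. The latest is hour 28.

28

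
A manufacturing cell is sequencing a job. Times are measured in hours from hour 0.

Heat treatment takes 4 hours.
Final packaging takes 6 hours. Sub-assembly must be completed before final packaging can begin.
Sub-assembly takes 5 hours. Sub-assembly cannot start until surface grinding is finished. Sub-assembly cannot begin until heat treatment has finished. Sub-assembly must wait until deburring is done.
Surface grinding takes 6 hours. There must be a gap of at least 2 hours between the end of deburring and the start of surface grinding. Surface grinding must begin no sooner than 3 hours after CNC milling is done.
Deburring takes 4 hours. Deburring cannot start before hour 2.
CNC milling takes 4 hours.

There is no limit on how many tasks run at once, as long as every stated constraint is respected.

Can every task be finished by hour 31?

Heat treatment has no prerequisites, so it starts at hour 0 and finishes at hour 4.
Nothing blocks CNC milling, so it runs from hour 0 to hour 4.
Deburring waits on its own release at hour 2, so it starts at hour 2 and finishes at 2 + 4 = hour 6.
For surface grinding: deburring (finishes hour 6, plus 2-hour gap → hour 8); CNC milling (finishes hour 4, plus 3-hour gap → hour 7). Taking the maximum gives a start of hour 8, and it finishes at 8 + 6 = hour 14.
Sub-assembly has to wait for surface grinding (finishes hour 14); heat treatment (finishes hour 4); deburring (finishes hour 6). The latest of these is hour 14, so sub-assembly runs hour 14 to 14 + 5 = hour 19.
Final packaging waits on sub-assembly (finishes hour 19), so it starts at hour 19 and finishes at 19 + 6 = hour 25.
Every task is finished by hour 25, which is no later than the deadline of 31, so the schedule is feasible.

Yes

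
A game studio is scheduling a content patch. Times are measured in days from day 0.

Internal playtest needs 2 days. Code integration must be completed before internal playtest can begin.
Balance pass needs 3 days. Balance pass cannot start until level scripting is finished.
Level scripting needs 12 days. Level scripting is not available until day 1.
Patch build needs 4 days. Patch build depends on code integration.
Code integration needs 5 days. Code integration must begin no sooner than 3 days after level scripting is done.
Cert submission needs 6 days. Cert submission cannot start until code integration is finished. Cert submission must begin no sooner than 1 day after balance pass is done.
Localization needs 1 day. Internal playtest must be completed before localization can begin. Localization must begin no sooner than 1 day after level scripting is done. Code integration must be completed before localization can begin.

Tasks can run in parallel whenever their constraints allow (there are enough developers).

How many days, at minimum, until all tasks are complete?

27

Level scripting waits on its own release at day 1, so it starts at day 1 and finishes at 1 + 12 = day 13.
Balance pass cannot begin until level scripting (finishes day 13). It runs from day 13 to 13 + 3 = day 16.
Code integration cannot begin until level scripting (finishes day 13, plus 3-day gap → day 16). It runs from day 16 to 16 + 5 = day 21.
Patch build cannot begin until code integration (finishes day 21). It runs from day 21 to 21 + 4 = day 25.
Cert submission cannot start until code integration (finishes day 21); balance pass (finishes day 16, plus 1-day gap → day 17). The controlling bound is day 21, so cert submission finishes at 21 + 6 = day 27.
Internal playtest cannot begin until code integration (finishes day 21). It runs from day 21 to 21 + 2 = day 23.
Localization cannot start until internal playtest (finishes day 23); level scripting (finishes day 13, plus 1-day gap → day 14); code integration (finishes day 21). The controlling bound is day 23, so localization finishes at 23 + 1 = day 24.
All tasks are finished once the last one completes. Finish times: Level scripting at 13, Code integration at 21, Internal playtest at 23, Balance pass at 16, Localization at 24, Cert submission at 27, Patch build at 25. The latest is day 27.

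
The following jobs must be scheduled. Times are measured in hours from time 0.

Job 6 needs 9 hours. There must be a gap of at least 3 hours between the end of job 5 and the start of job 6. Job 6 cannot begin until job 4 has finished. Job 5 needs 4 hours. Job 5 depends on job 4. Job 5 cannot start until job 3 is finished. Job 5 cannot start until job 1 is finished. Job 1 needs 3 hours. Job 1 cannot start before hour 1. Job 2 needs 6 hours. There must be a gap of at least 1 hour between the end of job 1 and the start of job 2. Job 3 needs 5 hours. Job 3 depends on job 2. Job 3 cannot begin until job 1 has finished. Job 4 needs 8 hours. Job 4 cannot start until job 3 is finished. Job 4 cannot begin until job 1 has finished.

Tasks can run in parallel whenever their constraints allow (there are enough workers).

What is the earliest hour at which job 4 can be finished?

After its own release at hour 1, job 1 can start at hour 1 and finishes at hour 4.
After job 1 (finishes hour 4, plus 1-hour gap → hour 5), job 2 can start at hour 5 and finishes at hour 11.
Job 3 has to wait for job 2 (finishes hour 11); job 1 (finishes hour 4). The latest of these is hour 11, so job 3 runs hour 11 to 11 + 5 = hour 16.
For job 4: job 3 (finishes hour 16); job 1 (finishes hour 4). Taking the maximum gives a start of hour 16, and it finishes at 16 + 8 = hour 24.

24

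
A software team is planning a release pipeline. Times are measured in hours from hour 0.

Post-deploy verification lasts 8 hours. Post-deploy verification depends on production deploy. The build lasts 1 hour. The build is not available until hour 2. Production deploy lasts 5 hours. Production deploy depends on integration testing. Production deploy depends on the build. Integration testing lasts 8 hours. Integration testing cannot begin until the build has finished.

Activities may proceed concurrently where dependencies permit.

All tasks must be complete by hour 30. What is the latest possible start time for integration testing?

Nothing follows post-deploy verification; the deadline of hour 30 is its only limit. It must start by 30 − 8 = hour 22.
Since post-deploy verification (must start by hour 22) depends on it, production deploy must finish by hour 22. Backing off its 5-hour duration gives a latest start of hour 17.
Integration testing feeds into production deploy (must start by hour 17); so integration testing must finish by hour 17 and therefore start by hour 9.

9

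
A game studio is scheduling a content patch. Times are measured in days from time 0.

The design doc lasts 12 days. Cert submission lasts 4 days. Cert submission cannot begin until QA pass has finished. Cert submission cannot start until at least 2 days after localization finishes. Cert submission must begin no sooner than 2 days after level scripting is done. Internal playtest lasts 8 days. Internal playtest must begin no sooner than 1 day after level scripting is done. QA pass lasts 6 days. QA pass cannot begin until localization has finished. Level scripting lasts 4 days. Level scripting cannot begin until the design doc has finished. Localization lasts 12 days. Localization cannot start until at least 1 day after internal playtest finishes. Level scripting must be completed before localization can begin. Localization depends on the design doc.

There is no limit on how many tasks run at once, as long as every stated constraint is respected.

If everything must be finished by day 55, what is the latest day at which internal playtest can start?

24

To finish by day 55, cert submission (duration 4) must start no later than day 51.
QA pass must finish before cert submission (must start by day 51). With a 6-day duration, QA pass must start by 51 − 6 = day 45.
For localization: QA pass (must start by day 45); cert submission (must start by day 51, minus 2-day gap → day 49). The most restrictive is day 45; with a 12-day duration, localization must start by day 33.
Since localization (must start by day 33, minus 1-day gap → day 32) depends on it, internal playtest must finish by day 32. Backing off its 8-day duration gives a latest start of day 24.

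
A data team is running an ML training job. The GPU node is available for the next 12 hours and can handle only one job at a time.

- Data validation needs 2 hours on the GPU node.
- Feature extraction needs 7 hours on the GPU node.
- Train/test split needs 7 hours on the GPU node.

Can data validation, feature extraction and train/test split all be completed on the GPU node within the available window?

No

Running back to back, the jobs need 2 + 7 + 7 = 16 hours on the GPU node.
Since 16 > 12, they cannot all fit.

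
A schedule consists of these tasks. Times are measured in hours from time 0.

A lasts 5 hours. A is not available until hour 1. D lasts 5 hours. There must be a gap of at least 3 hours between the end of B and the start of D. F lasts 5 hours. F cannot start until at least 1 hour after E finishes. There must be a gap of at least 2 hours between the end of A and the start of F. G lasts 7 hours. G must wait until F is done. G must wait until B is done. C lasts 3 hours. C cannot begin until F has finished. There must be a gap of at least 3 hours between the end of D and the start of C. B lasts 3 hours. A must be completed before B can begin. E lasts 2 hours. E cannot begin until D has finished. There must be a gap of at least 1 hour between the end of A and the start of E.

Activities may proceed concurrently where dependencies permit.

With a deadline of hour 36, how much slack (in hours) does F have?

A waits on its own release at hour 1, so it starts at hour 1 and finishes at 1 + 5 = hour 6.
B cannot begin until A (finishes hour 6). It runs from hour 6 to 6 + 3 = hour 9.
D cannot begin until B (finishes hour 9, plus 3-hour gap → hour 12). It runs from hour 12 to 12 + 5 = hour 17.
E needs all of D (finishes hour 17); A (finishes hour 6, plus 1-hour gap → hour 7). That puts its earliest start at hour 17; it finishes at 17 + 2 = hour 19.
F has to wait for E (finishes hour 19, plus 1-hour gap → hour 20); A (finishes hour 6, plus 2-hour gap → hour 8). The latest of these is hour 20, so F runs hour 20 to 20 + 5 = hour 25.

Working backward from the deadline:
C has no dependents, so it just needs to finish by hour 36. Starting by 36 − 3 = hour 33 achieves that.
To finish by hour 36, G (duration 7) must start no later than hour 29.
For F: C (must start by hour 33); G (must start by hour 29). The most restrictive is hour 29; with a 5-hour duration, F must start by hour 24.
So F can start as early as hour 20 and as late as hour 24, giving 24 − 20 = 4 hours of slack.

4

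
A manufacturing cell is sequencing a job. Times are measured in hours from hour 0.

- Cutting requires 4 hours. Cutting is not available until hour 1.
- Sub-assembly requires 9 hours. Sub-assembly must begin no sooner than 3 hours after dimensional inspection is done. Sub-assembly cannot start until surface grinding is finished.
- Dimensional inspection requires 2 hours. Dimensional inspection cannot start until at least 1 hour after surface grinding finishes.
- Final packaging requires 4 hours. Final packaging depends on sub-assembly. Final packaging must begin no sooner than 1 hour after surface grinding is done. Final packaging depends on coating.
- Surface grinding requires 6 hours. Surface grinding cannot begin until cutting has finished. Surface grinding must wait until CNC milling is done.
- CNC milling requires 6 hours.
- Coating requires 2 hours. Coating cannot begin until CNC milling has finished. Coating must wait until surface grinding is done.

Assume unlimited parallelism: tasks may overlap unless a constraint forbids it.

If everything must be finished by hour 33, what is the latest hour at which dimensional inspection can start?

Final packaging has no dependents, so it just needs to finish by hour 33. Starting by 33 − 4 = hour 29 achieves that.
Sub-assembly must finish before final packaging (must start by hour 29). With a 9-hour duration, sub-assembly must start by 29 − 9 = hour 20.
Dimensional inspection must finish before sub-assembly (must start by hour 20, minus 3-hour gap → hour 17). With a 2-hour duration, dimensional inspection must start by 17 − 2 = hour 15.

15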